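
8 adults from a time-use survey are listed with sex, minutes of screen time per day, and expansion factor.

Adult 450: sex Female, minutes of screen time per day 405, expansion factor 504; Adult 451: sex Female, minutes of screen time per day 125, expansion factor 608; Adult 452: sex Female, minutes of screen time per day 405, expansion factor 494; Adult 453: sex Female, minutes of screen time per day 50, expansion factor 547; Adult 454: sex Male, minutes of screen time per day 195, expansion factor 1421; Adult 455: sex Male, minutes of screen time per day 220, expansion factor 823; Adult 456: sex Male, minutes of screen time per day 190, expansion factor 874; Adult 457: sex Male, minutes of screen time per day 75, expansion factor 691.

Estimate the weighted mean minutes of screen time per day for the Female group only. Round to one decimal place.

Female rows: 450, 451, 452, 453
Weighted sum = 405×504 + 125×608 + 405×494 + 50×547
  = 204120 + 76000 + 200070 + 27350 = 507540
Sum of weights = 504 + 608 + 494 + 547 = 2153
Weighted mean = 507540 / 2153 = 235.73618

235.7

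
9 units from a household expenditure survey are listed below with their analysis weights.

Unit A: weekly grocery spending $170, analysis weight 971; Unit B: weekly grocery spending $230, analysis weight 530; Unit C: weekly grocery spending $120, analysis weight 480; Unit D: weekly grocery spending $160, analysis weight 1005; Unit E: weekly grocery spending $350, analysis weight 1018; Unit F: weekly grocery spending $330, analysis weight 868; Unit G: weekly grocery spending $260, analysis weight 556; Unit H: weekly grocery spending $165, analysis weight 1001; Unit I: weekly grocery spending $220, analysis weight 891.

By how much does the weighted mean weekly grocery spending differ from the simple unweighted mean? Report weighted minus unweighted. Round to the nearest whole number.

3

Unweighted sum = 170 + 230 + 120 + 160 + 350 + 330 + 260 + 165 + 220 = 2005
Unweighted mean = 2005 / 9 = 222.77778
Weighted sum = 170×971 + 230×530 + 120×480 + 160×1005 + 350×1018 + 330×868 + 260×556 + 165×1001 + 220×891
  = 165070 + 121900 + 57600 + 160800 + 356300 + 286440 + 144560 + 165165 + 196020 = 1653855
Sum of weights = 7320
Weighted mean = 1653855 / 7320 = 225.93648
Difference (weighted minus unweighted) = 3.1586976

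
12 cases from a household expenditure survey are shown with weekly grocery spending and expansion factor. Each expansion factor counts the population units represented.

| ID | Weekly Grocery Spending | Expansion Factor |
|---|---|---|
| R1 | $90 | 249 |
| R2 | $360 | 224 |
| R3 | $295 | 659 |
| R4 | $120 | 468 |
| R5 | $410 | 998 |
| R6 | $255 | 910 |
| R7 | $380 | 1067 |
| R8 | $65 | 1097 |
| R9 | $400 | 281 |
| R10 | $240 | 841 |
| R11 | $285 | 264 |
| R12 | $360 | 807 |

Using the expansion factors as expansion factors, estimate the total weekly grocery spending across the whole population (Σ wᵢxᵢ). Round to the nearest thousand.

Weighted total = 90×249 + 360×224 + 295×659 + 120×468 + 410×998 + 255×910 + 380×1067 + 65×1097 + 400×281 + 240×841 + 285×264 + 360×807
  = 22410 + 80640 + 194405 + 56160 + 409180 + 232050 + 405460 + 71305 + 112400 + 201840 + 75240 + 290520 = 2151610

2152000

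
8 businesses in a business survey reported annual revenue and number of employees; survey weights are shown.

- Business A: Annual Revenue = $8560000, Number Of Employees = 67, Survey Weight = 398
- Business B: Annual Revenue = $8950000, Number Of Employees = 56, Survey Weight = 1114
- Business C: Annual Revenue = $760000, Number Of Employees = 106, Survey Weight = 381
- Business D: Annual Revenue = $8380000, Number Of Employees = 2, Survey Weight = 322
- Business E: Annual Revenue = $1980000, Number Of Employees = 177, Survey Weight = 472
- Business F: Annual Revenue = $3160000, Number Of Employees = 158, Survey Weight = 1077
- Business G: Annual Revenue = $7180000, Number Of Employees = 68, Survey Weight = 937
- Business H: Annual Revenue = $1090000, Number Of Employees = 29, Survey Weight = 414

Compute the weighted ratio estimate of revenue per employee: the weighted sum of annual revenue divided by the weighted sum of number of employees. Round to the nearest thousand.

Σ wᵢ·y = 8560000×398 + 8950000×1114 + 760000×381 + 8380000×322 + 1980000×472 + 3160000×1077 + 7180000×937 + 1090000×414
  = 27881900000
Σ wᵢ·x = 459512
Ratio = 27881900000 / 459512 = 60677.197

61000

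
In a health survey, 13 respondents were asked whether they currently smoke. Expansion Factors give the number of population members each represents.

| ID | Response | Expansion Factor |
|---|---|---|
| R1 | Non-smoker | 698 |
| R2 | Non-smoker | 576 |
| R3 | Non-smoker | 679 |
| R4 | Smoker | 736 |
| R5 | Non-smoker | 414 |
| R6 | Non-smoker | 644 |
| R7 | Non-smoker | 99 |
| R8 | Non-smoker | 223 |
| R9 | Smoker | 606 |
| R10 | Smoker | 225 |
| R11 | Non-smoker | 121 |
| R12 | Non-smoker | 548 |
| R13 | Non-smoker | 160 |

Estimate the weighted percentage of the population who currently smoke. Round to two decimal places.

27.35

Sum of weights for 'Smoker' = 736 + 606 + 225 = 1567
Total weight = 5729
Weighted proportion = 1567 / 5729 = 0.27352068 → 27.352068%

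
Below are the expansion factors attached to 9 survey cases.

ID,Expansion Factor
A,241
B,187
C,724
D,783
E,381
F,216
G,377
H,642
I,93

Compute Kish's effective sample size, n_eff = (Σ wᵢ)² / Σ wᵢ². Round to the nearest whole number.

7

Σ wᵢ = 241 + 187 + 724 + 783 + 381 + 216 + 377 + 642 + 93 = 3644
Σ wᵢ² = 58081 + 34969 + 524176 + 613089 + 145161 + 46656 + 142129 + 412164 + 8649 = 1985074
n_eff = 3644² / 1985074 = 13278736 / 1985074 = 6.6892902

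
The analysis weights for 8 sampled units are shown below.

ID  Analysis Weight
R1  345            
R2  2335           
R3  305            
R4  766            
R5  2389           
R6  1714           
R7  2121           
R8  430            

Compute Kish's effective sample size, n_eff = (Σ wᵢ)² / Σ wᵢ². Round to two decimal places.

Σ wᵢ = 10405
Σ wᵢ² = 119025 + 5452225 + 93025 + 586756 + 5707321 + 2937796 + 4498641 + 184900 = 19579689
n_eff = 10405² / 19579689 = 108264025 / 19579689 = 5.5294047

5.53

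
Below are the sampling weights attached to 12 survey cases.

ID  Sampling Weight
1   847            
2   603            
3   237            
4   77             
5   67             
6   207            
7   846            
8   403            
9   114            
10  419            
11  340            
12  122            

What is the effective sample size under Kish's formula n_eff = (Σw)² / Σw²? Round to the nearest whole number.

Σ wᵢ = 4282
Σ wᵢ² = 2387620
n_eff = 4282² / 2387620 = 18335524 / 2387620 = 7.6794146

8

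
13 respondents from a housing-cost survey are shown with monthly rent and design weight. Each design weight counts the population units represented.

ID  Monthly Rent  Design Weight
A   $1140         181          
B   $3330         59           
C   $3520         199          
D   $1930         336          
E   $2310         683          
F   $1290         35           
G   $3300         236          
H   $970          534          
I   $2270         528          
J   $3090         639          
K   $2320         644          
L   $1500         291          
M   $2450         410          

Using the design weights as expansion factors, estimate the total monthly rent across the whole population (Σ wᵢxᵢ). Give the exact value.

Weighted total = 10779580

10779580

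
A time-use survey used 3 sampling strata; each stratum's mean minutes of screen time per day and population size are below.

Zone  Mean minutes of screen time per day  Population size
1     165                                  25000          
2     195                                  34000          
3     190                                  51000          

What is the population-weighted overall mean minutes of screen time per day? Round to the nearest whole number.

Σ Nₕ·x̄ₕ = 165×25000 + 195×34000 + 190×51000
  = 4125000 + 6630000 + 9690000 = 20445000
Σ Nₕ = 25000 + 34000 + 51000 = 110000
Overall mean = 20445000 / 110000 = 185.86364

186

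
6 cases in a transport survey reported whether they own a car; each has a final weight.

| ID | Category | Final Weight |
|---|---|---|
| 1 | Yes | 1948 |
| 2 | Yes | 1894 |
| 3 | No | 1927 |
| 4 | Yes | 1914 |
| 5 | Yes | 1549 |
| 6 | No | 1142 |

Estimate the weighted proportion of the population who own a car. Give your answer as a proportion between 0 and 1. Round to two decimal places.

0.70

Sum of weights for 'Yes' = 1948 + 1894 + 1914 + 1549 = 7305
Total weight = 1948 + 1894 + 1927 + 1914 + 1549 + 1142 = 10374
Weighted proportion = 7305 / 10374 = 0.70416426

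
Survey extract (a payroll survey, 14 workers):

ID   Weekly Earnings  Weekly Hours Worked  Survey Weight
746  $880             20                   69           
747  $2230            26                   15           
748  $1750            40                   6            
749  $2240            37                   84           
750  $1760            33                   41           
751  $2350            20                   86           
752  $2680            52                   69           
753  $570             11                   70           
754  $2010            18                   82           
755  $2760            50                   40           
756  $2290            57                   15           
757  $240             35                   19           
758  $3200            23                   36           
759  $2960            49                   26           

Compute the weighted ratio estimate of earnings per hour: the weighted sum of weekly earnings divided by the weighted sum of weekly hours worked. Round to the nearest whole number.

Σ wᵢ·y = 1298200
Σ wᵢ·x = 19647
Ratio = 1298200 / 19647 = 66.076246

66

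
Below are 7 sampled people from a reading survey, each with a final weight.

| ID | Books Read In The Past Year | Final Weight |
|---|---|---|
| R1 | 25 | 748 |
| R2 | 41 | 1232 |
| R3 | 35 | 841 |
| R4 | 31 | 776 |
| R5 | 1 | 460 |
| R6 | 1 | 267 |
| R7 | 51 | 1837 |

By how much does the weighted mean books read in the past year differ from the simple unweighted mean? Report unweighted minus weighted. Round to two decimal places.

-8.81

Unweighted sum = 25 + 41 + 35 + 31 + 1 + 1 + 51 = 185
Unweighted mean = 185 / 7 = 26.428571
Weighted sum = 25×748 + 41×1232 + 35×841 + 31×776 + 1×460 + 1×267 + 51×1837
  = 18700 + 50512 + 29435 + 24056 + 460 + 267 + 93687 = 217117
Sum of weights = 6161
Weighted mean = 217117 / 6161 = 35.240545
Difference (unweighted minus weighted) = -8.8119739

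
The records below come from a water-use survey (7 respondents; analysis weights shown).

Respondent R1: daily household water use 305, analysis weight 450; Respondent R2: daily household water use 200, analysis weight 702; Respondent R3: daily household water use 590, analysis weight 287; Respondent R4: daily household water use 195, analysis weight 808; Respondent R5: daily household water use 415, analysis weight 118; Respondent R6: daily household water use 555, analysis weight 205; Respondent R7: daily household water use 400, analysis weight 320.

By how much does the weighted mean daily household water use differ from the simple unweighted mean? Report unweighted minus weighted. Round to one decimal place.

70.2

Unweighted sum = 305 + 200 + 590 + 195 + 415 + 555 + 400 = 2660
Unweighted mean = 2660 / 7 = 380
Weighted sum = 305×450 + 200×702 + 590×287 + 195×808 + 415×118 + 555×205 + 400×320
  = 137250 + 140400 + 169330 + 157560 + 48970 + 113775 + 128000 = 895285
Sum of weights = 450 + 702 + 287 + 808 + 118 + 205 + 320 = 2890
Weighted mean = 895285 / 2890 = 309.7872
Difference (unweighted minus weighted) = 70.212803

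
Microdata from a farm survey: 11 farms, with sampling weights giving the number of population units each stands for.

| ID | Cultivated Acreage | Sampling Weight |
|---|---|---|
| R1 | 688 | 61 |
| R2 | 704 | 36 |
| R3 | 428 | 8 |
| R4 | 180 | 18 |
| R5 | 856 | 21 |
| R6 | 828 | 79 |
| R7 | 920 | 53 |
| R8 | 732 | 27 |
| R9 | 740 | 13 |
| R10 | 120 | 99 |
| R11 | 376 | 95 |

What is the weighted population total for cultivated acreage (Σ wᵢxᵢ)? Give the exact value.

Weighted total = 688×61 + 704×36 + 428×8 + 180×18 + 856×21 + 828×79 + 920×53 + 732×27 + 740×13 + 120×99 + 376×95
  = 283108

283108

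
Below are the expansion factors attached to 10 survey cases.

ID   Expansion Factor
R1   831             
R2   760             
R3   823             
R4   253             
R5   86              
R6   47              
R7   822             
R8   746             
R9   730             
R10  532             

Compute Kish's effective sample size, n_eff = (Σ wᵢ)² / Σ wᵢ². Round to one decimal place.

7.8

Σ wᵢ = 5630
Σ wᵢ² = 690561 + 577600 + 677329 + 64009 + 7396 + 2209 + 675684 + 556516 + 532900 + 283024 = 4067228
n_eff = 5630² / 4067228 = 31696900 / 4067228 = 7.7932439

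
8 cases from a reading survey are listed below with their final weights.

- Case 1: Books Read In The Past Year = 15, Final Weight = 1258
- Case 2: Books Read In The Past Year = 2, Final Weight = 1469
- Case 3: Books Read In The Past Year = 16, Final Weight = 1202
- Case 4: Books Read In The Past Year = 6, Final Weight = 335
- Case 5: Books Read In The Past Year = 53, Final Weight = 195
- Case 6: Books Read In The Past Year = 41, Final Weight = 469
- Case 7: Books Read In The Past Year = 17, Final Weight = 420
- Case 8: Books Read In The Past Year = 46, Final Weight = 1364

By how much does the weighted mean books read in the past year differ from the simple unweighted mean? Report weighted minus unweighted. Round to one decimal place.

Unweighted sum = 196
Unweighted mean = 196 / 8 = 24.5
Weighted sum = 15×1258 + 2×1469 + 16×1202 + 6×335 + 53×195 + 41×469 + 17×420 + 46×1364
  = 18870 + 2938 + 19232 + 2010 + 10335 + 19229 + 7140 + 62744 = 142498
Sum of weights = 1258 + 1469 + 1202 + 335 + 195 + 469 + 420 + 1364 = 6712
Weighted mean = 142498 / 6712 = 21.230334
Difference (weighted minus unweighted) = -3.2696663

-3.3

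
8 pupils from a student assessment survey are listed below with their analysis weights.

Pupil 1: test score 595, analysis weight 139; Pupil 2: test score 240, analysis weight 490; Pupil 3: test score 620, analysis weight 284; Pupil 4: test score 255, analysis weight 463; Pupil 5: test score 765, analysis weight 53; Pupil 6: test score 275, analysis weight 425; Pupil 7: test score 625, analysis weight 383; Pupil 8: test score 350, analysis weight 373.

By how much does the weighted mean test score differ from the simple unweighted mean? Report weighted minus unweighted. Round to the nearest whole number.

Unweighted sum = 595 + 240 + 620 + 255 + 765 + 275 + 625 + 350 = 3725
Unweighted mean = 3725 / 8 = 465.625
Weighted sum = 595×139 + 240×490 + 620×284 + 255×463 + 765×53 + 275×425 + 625×383 + 350×373
  = 82705 + 117600 + 176080 + 118065 + 40545 + 116875 + 239375 + 130550 = 1021795
Sum of weights = 139 + 490 + 284 + 463 + 53 + 425 + 383 + 373 = 2610
Weighted mean = 1021795 / 2610 = 391.49234
Difference (weighted minus unweighted) = -74.132663

-74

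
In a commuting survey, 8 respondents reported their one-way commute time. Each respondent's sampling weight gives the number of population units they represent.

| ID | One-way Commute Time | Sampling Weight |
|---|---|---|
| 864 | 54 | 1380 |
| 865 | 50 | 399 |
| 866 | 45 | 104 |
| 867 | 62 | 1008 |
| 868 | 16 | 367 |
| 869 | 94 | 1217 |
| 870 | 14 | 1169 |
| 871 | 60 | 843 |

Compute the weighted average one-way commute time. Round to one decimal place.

53.8

Weighted sum = 54×1380 + 50×399 + 45×104 + 62×1008 + 16×367 + 94×1217 + 14×1169 + 60×843
  = 348862
Sum of weights = 1380 + 399 + 104 + 1008 + 367 + 1217 + 1169 + 843 = 6487
Weighted mean = 348862 / 6487 = 53.778634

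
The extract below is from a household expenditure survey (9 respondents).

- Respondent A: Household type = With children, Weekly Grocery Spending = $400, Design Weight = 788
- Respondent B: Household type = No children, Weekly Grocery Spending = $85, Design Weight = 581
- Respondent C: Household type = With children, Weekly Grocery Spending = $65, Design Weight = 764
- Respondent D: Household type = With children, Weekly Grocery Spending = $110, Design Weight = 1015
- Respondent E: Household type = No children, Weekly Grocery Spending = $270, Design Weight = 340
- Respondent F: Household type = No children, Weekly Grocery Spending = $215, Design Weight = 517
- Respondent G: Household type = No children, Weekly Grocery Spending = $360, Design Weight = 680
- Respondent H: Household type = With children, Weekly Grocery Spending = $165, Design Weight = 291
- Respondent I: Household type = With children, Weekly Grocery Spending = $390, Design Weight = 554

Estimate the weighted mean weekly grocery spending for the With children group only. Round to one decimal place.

217.1

With children rows: A, C, D, H, I
Weighted sum = 400×788 + 65×764 + 110×1015 + 165×291 + 390×554
  = 740585
Sum of weights = 788 + 764 + 1015 + 291 + 554 = 3412
Weighted mean = 740585 / 3412 = 217.05305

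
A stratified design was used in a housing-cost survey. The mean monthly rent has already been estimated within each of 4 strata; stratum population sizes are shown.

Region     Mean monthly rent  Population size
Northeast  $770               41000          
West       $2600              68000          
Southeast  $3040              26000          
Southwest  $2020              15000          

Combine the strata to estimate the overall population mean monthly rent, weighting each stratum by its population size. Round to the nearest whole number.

2118

Σ Nₕ·x̄ₕ = 770×41000 + 2600×68000 + 3040×26000 + 2020×15000
  = 31570000 + 176800000 + 79040000 + 30300000 = 317710000
Σ Nₕ = 41000 + 68000 + 26000 + 15000 = 150000
Overall mean = 317710000 / 150000 = 2118.0667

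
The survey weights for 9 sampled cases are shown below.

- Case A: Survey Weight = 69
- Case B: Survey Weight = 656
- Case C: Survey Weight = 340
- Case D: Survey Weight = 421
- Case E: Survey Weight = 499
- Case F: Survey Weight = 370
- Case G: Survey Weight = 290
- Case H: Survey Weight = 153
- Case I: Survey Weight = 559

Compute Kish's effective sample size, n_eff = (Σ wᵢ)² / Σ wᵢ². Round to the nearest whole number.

7

Σ wᵢ = 69 + 656 + 340 + 421 + 499 + 370 + 290 + 153 + 559 = 3357
Σ wᵢ² = 4761 + 430336 + 115600 + 177241 + 249001 + 136900 + 84100 + 23409 + 312481 = 1533829
n_eff = 3357² / 1533829 = 11269449 / 1533829 = 7.3472656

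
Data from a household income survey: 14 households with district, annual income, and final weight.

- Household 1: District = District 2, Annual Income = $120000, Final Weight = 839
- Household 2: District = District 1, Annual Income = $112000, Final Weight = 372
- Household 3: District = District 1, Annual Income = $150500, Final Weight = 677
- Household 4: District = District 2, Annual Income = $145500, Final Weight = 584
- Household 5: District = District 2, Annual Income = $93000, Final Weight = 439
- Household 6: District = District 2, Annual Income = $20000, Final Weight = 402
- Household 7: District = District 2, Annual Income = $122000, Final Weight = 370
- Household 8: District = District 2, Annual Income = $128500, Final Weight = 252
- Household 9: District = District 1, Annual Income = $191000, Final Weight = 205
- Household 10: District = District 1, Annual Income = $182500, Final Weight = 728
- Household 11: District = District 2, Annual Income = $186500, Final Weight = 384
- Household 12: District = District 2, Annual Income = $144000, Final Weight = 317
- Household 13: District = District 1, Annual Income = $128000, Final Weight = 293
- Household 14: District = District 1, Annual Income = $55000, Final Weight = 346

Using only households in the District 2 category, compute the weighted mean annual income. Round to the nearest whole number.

District 2 rows: 1, 4, 5, 6, 7, 8, 11, 12
Weighted sum = 120000×839 + 145500×584 + 93000×439 + 20000×402 + 122000×370 + 128500×252 + 186500×384 + 144000×317
  = 429305000
Sum of weights = 839 + 584 + 439 + 402 + 370 + 252 + 384 + 317 = 3587
Weighted mean = 429305000 / 3587 = 119683.58

119684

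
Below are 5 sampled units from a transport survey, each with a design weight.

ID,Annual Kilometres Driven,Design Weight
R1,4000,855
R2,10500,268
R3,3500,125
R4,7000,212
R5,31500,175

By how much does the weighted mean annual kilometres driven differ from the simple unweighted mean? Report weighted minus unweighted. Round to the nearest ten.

-2940

Unweighted sum = 4000 + 10500 + 3500 + 7000 + 31500 = 56500
Unweighted mean = 56500 / 5 = 11300
Weighted sum = 4000×855 + 10500×268 + 3500×125 + 7000×212 + 31500×175
  = 3420000 + 2814000 + 437500 + 1484000 + 5512500 = 13668000
Sum of weights = 1635
Weighted mean = 13668000 / 1635 = 8359.633
Difference (weighted minus unweighted) = -2940.367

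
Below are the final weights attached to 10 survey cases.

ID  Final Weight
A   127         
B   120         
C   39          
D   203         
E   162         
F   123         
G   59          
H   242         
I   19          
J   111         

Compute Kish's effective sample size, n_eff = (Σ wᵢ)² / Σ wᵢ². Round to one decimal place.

Σ wᵢ = 127 + 120 + 39 + 203 + 162 + 123 + 59 + 242 + 19 + 111 = 1205
Σ wᵢ² = 16129 + 14400 + 1521 + 41209 + 26244 + 15129 + 3481 + 58564 + 361 + 12321 = 189359
n_eff = 1205² / 189359 = 1452025 / 189359 = 7.6681066

7.7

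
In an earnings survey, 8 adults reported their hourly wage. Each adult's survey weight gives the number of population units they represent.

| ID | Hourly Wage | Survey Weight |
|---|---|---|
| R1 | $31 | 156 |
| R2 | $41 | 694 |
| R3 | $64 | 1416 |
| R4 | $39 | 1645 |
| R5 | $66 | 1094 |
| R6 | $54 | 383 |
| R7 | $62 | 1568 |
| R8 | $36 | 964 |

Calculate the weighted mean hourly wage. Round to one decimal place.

Weighted sum = 31×156 + 41×694 + 64×1416 + 39×1645 + 66×1094 + 54×383 + 62×1568 + 36×964
  = 4836 + 28454 + 90624 + 64155 + 72204 + 20682 + 97216 + 34704 = 412875
Sum of weights = 156 + 694 + 1416 + 1645 + 1094 + 383 + 1568 + 964 = 7920
Weighted mean = 412875 / 7920 = 52.130682

52.1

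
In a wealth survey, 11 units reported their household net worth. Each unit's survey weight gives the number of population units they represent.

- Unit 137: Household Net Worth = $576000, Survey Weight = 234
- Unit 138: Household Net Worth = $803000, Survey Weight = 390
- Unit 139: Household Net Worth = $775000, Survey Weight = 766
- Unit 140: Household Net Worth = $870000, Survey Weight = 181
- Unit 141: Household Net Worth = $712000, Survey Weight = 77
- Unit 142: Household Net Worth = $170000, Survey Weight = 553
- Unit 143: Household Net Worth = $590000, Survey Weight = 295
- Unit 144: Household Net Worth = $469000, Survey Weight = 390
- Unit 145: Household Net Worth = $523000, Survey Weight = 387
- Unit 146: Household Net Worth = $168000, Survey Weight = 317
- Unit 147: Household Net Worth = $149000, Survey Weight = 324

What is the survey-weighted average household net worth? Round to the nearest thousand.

Weighted sum = 576000×234 + 803000×390 + 775000×766 + 870000×181 + 712000×77 + 170000×553 + 590000×295 + 469000×390 + 523000×387 + 168000×317 + 149000×324
  = 2008801000
Sum of weights = 234 + 390 + 766 + 181 + 77 + 553 + 295 + 390 + 387 + 317 + 324 = 3914
Weighted mean = 2008801000 / 3914 = 513234.8

513000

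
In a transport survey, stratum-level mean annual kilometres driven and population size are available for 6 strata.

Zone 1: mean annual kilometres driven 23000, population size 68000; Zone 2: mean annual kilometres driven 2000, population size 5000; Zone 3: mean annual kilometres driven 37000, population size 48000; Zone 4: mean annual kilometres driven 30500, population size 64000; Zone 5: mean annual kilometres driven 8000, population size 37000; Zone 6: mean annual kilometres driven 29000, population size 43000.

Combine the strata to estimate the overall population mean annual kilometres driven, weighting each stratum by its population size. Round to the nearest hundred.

Σ Nₕ·x̄ₕ = 6845000000
Σ Nₕ = 68000 + 5000 + 48000 + 64000 + 37000 + 43000 = 265000
Overall mean = 6845000000 / 265000 = 25830.189

25800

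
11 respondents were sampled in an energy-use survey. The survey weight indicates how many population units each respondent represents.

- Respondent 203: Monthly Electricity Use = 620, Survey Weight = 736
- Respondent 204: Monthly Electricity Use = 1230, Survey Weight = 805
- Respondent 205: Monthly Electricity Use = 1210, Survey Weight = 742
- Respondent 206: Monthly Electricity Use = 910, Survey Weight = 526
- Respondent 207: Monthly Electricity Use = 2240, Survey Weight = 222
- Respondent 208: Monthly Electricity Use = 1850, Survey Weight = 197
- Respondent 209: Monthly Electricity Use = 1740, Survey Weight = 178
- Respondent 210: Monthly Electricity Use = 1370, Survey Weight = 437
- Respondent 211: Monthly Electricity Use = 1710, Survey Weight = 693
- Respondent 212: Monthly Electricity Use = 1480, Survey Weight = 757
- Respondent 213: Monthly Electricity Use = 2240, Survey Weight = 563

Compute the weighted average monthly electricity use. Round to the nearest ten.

Weighted sum = 8159600
Sum of weights = 736 + 805 + 742 + 526 + 222 + 197 + 178 + 437 + 693 + 757 + 563 = 5856
Weighted mean = 8159600 / 5856 = 1393.3743

1390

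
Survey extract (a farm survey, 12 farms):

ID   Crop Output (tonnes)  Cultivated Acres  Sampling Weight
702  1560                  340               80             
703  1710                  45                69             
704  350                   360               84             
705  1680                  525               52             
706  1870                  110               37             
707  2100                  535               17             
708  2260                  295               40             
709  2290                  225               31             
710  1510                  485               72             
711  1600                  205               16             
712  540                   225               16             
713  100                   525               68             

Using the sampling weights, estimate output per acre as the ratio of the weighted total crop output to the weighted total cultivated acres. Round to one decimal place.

Σ wᵢ·y = 1560×80 + 1710×69 + 350×84 + 1680×52 + 1870×37 + 2100×17 + 2260×40 + 2290×31 + 1510×72 + 1600×16 + 540×16 + 100×68
  = 124800 + 117990 + 29400 + 87360 + 69190 + 35700 + 90400 + 70990 + 108720 + 25600 + 8640 + 6800 = 775590
Σ wᵢ·x = 340×80 + 45×69 + 360×84 + 525×52 + 110×37 + 535×17 + 295×40 + 225×31 + 485×72 + 205×16 + 225×16 + 525×68
  = 27200 + 3105 + 30240 + 27300 + 4070 + 9095 + 11800 + 6975 + 34920 + 3280 + 3600 + 35700 = 197285
Ratio = 775590 / 197285 = 3.9313176

3.9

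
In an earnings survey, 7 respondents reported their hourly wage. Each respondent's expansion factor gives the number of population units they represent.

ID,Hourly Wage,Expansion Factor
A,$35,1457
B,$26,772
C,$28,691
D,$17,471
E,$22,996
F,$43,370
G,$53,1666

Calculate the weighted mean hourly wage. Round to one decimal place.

35.0

Weighted sum = 224542
Sum of weights = 1457 + 772 + 691 + 471 + 996 + 370 + 1666 = 6423
Weighted mean = 224542 / 6423 = 34.959053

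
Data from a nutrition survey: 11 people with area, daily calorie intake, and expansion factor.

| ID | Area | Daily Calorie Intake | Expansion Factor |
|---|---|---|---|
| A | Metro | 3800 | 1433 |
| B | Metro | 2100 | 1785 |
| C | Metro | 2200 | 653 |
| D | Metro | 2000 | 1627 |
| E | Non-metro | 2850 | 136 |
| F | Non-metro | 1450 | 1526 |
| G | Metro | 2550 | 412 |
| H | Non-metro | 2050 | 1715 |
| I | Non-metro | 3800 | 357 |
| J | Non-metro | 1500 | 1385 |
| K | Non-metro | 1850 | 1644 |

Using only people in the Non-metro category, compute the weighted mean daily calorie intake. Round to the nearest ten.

Non-metro rows: E, F, H, I, J, K
Weighted sum = 2850×136 + 1450×1526 + 2050×1715 + 3800×357 + 1500×1385 + 1850×1644
  = 387600 + 2212700 + 3515750 + 1356600 + 2077500 + 3041400 = 12591550
Sum of weights = 136 + 1526 + 1715 + 357 + 1385 + 1644 = 6763
Weighted mean = 12591550 / 6763 = 1861.8291

1860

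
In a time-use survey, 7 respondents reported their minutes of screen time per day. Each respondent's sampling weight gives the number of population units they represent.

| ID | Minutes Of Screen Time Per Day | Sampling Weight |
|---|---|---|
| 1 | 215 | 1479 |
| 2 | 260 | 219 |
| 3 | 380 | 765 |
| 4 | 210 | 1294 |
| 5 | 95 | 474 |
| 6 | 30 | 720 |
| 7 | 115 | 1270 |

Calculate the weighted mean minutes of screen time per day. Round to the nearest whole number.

Weighted sum = 215×1479 + 260×219 + 380×765 + 210×1294 + 95×474 + 30×720 + 115×1270
  = 317985 + 56940 + 290700 + 271740 + 45030 + 21600 + 146050 = 1150045
Sum of weights = 1479 + 219 + 765 + 1294 + 474 + 720 + 1270 = 6221
Weighted mean = 1150045 / 6221 = 184.86497

185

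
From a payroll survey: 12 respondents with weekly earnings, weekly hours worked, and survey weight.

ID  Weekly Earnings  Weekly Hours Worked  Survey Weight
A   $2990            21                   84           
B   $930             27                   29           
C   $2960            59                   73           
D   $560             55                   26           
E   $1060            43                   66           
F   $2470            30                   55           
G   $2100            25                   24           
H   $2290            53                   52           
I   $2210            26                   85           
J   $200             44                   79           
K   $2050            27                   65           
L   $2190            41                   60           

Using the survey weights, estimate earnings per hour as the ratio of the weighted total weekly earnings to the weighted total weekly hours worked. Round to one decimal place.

52.0

Σ wᵢ·y = 2990×84 + 930×29 + 2960×73 + 560×26 + 1060×66 + 2470×55 + 2100×24 + 2290×52 + 2210×85 + 200×79 + 2050×65 + 2190×60
  = 251160 + 26970 + 216080 + 14560 + 69960 + 135850 + 50400 + 119080 + 187850 + 15800 + 133250 + 131400 = 1352360
Σ wᵢ·x = 21×84 + 27×29 + 59×73 + 55×26 + 43×66 + 30×55 + 25×24 + 53×52 + 26×85 + 44×79 + 27×65 + 41×60
  = 1764 + 783 + 4307 + 1430 + 2838 + 1650 + 600 + 2756 + 2210 + 3476 + 1755 + 2460 = 26029
Ratio = 1352360 / 26029 = 51.955895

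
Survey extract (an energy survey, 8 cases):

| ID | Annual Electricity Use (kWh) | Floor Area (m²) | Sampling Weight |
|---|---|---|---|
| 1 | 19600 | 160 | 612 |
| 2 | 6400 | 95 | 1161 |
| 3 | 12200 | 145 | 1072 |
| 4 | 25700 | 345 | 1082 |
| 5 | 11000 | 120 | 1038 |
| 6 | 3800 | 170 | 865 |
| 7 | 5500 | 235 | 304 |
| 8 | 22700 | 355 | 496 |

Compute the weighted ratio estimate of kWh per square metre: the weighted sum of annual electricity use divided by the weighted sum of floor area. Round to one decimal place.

Σ wᵢ·y = 87947600
Σ wᵢ·x = 160×612 + 95×1161 + 145×1072 + 345×1082 + 120×1038 + 170×865 + 235×304 + 355×496
  = 97920 + 110295 + 155440 + 373290 + 124560 + 147050 + 71440 + 176080 = 1256075
Ratio = 87947600 / 1256075 = 70.017794

70.0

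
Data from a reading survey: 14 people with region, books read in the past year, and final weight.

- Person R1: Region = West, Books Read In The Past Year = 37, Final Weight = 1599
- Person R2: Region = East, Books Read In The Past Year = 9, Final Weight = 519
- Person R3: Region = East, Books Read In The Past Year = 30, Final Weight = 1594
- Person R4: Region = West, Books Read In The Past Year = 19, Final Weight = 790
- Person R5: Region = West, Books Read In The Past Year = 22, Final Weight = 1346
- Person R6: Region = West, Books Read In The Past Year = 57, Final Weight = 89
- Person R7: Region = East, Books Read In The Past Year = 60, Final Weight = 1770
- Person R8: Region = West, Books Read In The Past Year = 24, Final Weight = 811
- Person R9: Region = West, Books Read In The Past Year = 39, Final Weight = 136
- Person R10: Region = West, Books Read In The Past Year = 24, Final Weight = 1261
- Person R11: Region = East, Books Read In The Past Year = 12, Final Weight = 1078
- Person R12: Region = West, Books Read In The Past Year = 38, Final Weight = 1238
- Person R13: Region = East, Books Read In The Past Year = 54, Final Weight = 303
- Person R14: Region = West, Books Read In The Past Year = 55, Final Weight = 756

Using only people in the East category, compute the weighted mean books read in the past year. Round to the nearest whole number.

East rows: R2, R3, R7, R11, R13
Weighted sum = 9×519 + 30×1594 + 60×1770 + 12×1078 + 54×303
  = 4671 + 47820 + 106200 + 12936 + 16362 = 187989
Sum of weights = 519 + 1594 + 1770 + 1078 + 303 = 5264
Weighted mean = 187989 / 5264 = 35.712196

36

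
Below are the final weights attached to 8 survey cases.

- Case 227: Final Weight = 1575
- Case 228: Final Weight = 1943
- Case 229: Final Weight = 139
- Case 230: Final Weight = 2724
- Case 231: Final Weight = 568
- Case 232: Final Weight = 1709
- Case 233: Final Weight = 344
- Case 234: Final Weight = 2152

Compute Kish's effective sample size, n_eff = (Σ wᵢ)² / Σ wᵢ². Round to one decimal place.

5.7

Σ wᵢ = 11154
Σ wᵢ² = 2480625 + 3775249 + 19321 + 7420176 + 322624 + 2920681 + 118336 + 4631104 = 21688116
n_eff = 11154² / 21688116 = 124411716 / 21688116 = 5.7364003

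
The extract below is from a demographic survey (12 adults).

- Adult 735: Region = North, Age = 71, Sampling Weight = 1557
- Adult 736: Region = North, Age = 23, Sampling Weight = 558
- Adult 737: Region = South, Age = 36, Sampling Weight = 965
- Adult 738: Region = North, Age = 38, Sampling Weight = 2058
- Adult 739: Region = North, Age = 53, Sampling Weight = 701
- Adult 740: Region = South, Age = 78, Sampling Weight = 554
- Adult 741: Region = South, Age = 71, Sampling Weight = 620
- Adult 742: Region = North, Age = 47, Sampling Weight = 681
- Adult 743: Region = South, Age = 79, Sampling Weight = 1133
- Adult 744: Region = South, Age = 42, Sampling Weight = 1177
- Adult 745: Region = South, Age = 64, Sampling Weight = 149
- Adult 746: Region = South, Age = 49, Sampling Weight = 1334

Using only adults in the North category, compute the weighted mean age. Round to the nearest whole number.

North rows: 735, 736, 738, 739, 742
Weighted sum = 71×1557 + 23×558 + 38×2058 + 53×701 + 47×681
  = 270745
Sum of weights = 1557 + 558 + 2058 + 701 + 681 = 5555
Weighted mean = 270745 / 5555 = 48.738974

49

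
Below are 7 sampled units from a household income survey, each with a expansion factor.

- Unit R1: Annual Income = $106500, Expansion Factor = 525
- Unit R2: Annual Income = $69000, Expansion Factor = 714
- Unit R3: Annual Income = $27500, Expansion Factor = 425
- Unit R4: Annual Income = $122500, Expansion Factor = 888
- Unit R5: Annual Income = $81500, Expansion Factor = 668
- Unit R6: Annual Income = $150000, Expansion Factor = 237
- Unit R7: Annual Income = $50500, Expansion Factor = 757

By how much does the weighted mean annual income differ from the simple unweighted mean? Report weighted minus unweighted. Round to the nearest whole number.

-2812

Unweighted sum = 106500 + 69000 + 27500 + 122500 + 81500 + 150000 + 50500 = 607500
Unweighted mean = 607500 / 7 = 86785.714
Weighted sum = 106500×525 + 69000×714 + 27500×425 + 122500×888 + 81500×668 + 150000×237 + 50500×757
  = 55912500 + 49266000 + 11687500 + 108780000 + 54442000 + 35550000 + 38228500 = 353866500
Sum of weights = 525 + 714 + 425 + 888 + 668 + 237 + 757 = 4214
Weighted mean = 353866500 / 4214 = 83974.015
Difference (weighted minus unweighted) = -2811.6991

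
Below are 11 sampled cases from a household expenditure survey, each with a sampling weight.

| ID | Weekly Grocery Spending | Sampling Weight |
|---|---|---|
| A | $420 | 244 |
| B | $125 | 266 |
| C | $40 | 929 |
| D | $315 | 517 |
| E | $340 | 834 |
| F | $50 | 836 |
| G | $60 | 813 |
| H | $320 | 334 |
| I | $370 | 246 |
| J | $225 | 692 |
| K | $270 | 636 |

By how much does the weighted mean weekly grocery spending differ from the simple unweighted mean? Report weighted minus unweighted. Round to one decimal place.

-35.8

Unweighted sum = 420 + 125 + 40 + 315 + 340 + 50 + 60 + 320 + 370 + 225 + 270 = 2535
Unweighted mean = 2535 / 11 = 230.45455
Weighted sum = 420×244 + 125×266 + 40×929 + 315×517 + 340×834 + 50×836 + 60×813 + 320×334 + 370×246 + 225×692 + 270×636
  = 1235205
Sum of weights = 244 + 266 + 929 + 517 + 834 + 836 + 813 + 334 + 246 + 692 + 636 = 6347
Weighted mean = 1235205 / 6347 = 194.61242
Difference (weighted minus unweighted) = -35.84213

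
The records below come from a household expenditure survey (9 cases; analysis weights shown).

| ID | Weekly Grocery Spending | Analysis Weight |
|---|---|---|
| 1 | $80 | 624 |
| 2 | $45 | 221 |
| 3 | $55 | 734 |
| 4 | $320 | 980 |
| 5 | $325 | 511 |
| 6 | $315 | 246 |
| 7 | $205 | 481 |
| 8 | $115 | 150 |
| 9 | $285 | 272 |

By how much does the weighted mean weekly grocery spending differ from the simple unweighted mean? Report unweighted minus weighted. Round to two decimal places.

-7.76

Unweighted sum = 80 + 45 + 55 + 320 + 325 + 315 + 205 + 115 + 285 = 1745
Unweighted mean = 1745 / 9 = 193.88889
Weighted sum = 80×624 + 45×221 + 55×734 + 320×980 + 325×511 + 315×246 + 205×481 + 115×150 + 285×272
  = 49920 + 9945 + 40370 + 313600 + 166075 + 77490 + 98605 + 17250 + 77520 = 850775
Sum of weights = 4219
Weighted mean = 850775 / 4219 = 201.65324
Difference (unweighted minus weighted) = -7.7643465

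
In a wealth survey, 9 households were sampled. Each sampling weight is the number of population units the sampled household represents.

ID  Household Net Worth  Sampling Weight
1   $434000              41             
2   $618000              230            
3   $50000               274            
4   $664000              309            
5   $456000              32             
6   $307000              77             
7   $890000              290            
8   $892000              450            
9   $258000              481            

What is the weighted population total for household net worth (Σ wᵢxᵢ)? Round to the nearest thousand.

Weighted total = 434000×41 + 618000×230 + 50000×274 + 664000×309 + 456000×32 + 307000×77 + 890000×290 + 892000×450 + 258000×481
  = 17794000 + 142140000 + 13700000 + 205176000 + 14592000 + 23639000 + 258100000 + 401400000 + 124098000 = 1200639000

1200639000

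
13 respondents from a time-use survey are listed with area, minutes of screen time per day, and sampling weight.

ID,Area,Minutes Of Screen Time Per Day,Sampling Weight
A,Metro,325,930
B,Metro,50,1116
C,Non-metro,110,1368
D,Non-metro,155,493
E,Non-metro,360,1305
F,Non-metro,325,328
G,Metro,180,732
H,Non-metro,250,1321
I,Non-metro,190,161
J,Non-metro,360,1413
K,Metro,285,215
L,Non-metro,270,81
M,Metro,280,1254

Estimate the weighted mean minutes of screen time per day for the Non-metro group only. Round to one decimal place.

Non-metro rows: C, D, E, F, H, I, J, L
Weighted sum = 110×1368 + 155×493 + 360×1305 + 325×328 + 250×1321 + 190×161 + 360×1413 + 270×81
  = 150480 + 76415 + 469800 + 106600 + 330250 + 30590 + 508680 + 21870 = 1694685
Sum of weights = 1368 + 493 + 1305 + 328 + 1321 + 161 + 1413 + 81 = 6470
Weighted mean = 1694685 / 6470 = 261.92968

261.9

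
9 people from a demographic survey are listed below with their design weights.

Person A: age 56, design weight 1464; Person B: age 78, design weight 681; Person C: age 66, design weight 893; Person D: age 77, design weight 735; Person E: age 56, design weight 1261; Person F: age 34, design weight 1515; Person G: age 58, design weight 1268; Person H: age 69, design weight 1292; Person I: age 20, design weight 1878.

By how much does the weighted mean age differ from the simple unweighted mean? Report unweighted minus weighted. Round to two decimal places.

4.96

Unweighted sum = 56 + 78 + 66 + 77 + 56 + 34 + 58 + 69 + 20 = 514
Unweighted mean = 514 / 9 = 57.111111
Weighted sum = 56×1464 + 78×681 + 66×893 + 77×735 + 56×1261 + 34×1515 + 58×1268 + 69×1292 + 20×1878
  = 81984 + 53118 + 58938 + 56595 + 70616 + 51510 + 73544 + 89148 + 37560 = 573013
Sum of weights = 1464 + 681 + 893 + 735 + 1261 + 1515 + 1268 + 1292 + 1878 = 10987
Weighted mean = 573013 / 10987 = 52.153727
Difference (unweighted minus weighted) = 4.957384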